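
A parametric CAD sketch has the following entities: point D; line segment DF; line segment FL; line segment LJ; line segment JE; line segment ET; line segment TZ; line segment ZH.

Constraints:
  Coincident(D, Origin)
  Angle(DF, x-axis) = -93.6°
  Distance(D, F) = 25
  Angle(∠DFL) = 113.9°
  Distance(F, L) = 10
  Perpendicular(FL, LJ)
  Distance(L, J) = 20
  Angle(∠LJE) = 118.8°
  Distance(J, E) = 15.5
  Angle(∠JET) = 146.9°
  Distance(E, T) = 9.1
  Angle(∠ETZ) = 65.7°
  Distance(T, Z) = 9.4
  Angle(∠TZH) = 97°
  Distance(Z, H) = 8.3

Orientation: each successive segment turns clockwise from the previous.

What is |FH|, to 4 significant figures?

21.59

∠ETZ = 65.7° gives TZ at -98.30° from the x-axis; with |TZ| = 9.4, Z = (-0.3483, -4.740). ∠TZH = 97.0° gives ZH at 178.7° from the x-axis; with |ZH| = 8.3, H = (-8.646, -4.551). Then |FH| = |H − F| = 21.59.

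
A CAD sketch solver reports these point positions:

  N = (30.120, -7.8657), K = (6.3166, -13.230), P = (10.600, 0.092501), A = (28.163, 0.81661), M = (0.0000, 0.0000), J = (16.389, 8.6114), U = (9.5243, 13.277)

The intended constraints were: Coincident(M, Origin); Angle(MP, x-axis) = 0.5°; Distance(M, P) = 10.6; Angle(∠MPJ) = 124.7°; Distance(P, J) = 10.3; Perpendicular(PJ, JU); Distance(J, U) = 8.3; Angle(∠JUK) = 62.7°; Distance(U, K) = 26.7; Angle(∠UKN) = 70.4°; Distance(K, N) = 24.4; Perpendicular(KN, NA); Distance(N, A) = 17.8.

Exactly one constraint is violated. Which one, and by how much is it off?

Distance(N, A) = 17.8 — off by 8.90.

M = (0.00, 0.00) ✓; MP at 0.5000° ✓; |MP| = 10.60 ✓; ∠MPJ = 124.7° ✓; |PJ| = 10.30 ✓; ∠(PJ, JU) = 90.00° ✓; |JU| = 8.300 ✓; ∠JUK = 62.70° ✓; |UK| = 26.70 ✓; ∠UKN = 70.40° ✓; |KN| = 24.40 ✓; ∠(KN, NA) = 90.00° ✓; |NA| = 8.900 ✗.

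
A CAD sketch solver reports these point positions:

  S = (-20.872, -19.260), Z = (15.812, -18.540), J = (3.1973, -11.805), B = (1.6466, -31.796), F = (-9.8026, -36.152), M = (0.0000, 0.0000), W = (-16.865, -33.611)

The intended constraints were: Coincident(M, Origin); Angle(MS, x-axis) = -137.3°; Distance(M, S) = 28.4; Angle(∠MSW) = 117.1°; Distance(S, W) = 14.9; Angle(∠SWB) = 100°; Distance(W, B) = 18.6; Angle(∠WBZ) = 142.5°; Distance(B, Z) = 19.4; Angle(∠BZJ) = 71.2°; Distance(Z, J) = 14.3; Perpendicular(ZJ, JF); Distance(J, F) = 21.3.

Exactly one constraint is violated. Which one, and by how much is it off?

Distance(J, F) = 21.3 — off by 6.30.

M = (0.00, 0.00) ✓; MS at -137.3° ✓; |MS| = 28.40 ✓; ∠MSW = 117.1° ✓; |SW| = 14.90 ✓; ∠SWB = 100.0° ✓; |WB| = 18.60 ✓; ∠WBZ = 142.5° ✓; |BZ| = 19.40 ✓; ∠BZJ = 71.20° ✓; |ZJ| = 14.30 ✓; ∠(ZJ, JF) = 90.00° ✓; |JF| = 27.60 ✗.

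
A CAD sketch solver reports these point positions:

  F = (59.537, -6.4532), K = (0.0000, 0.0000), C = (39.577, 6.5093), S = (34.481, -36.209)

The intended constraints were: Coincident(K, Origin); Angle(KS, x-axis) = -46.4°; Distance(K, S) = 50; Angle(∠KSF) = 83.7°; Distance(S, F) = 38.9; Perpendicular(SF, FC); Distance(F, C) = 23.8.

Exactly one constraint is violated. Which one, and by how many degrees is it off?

Perpendicular(SF, FC) — off by 7.10°.

K = (0.00, 0.00) ✓; KS at -46.40° ✓; |KS| = 50.00 ✓; ∠KSF = 83.70° ✓; |SF| = 38.90 ✓; ∠(SF, FC) = 97.10° ✗; |FC| = 23.80 ✓.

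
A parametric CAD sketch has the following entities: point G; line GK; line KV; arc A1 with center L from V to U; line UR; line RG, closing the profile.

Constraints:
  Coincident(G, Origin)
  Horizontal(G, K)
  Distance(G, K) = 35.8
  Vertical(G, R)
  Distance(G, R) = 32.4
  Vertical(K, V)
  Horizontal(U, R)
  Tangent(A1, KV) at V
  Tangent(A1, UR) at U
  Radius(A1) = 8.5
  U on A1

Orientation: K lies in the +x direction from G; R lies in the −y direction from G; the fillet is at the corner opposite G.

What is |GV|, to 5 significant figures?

43.045

The virtual corner opposite G is at (35.800, -32.400). A1 meets KV tangentially, so LV is at right angles to KV and A1 meets UR tangentially, so LU is at right angles to UR, with radius 8.5, so the center L sits 8.5 in from both sides at L = (27.300, -23.900). That places the tangent points at V = (35.800, -23.900) on KV and U = (27.300, -32.400) on UR. Then |GV| = |V − G| = 43.045.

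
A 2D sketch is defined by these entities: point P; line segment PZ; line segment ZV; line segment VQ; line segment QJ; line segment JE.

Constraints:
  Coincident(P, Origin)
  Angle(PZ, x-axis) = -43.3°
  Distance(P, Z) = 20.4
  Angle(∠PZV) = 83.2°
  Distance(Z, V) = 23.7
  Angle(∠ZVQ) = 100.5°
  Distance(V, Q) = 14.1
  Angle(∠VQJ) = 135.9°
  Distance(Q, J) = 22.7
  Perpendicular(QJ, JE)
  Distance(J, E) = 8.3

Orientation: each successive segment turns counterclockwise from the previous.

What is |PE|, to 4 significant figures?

9.051

P is at the origin; PZ runs at -43.3° with length 20.4, so Z = (14.85, -13.99). ∠PZV = 83.2° gives ZV at 53.50° from the x-axis; with |ZV| = 23.7, V = (28.94, 5.061). ∠ZVQ = 100.5° gives VQ at 133.0° from the x-axis; with |VQ| = 14.1, Q = (19.33, 15.37). ∠VQJ = 135.9° gives QJ at 177.1° from the x-axis; with |QJ| = 22.7, J = (-3.343, 16.52). The perpendicularity gives JE at right angles to QJ, so JE runs at -92.90°; with |JE| = 8.3, E = (-3.763, 8.232). Then |PE| = |E − P| = 9.051.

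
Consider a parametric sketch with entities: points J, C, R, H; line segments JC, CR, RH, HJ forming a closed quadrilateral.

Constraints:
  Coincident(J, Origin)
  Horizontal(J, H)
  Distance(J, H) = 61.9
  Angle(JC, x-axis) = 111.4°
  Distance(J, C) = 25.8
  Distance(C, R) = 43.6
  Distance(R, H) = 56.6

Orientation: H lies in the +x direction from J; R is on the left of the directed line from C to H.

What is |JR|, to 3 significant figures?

53.8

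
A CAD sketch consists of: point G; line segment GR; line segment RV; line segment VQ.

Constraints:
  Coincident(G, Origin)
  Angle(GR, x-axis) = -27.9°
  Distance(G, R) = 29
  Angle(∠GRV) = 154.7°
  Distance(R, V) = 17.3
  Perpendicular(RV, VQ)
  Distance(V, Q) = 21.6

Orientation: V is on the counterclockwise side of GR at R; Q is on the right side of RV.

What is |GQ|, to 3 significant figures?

55.2

G is at the origin; GR runs at -27.9° with length 29.0, so R = 29.0·(cos -27.9°, sin -27.9°) = (25.6, -13.6). ∠GRV = 154.7°, so RV runs at -27.9° + (180° − 154.7°) = -2.60° from the x-axis; with |RV| = 17.3, V = R + 17.3·(cos -2.60°, sin -2.60°) = (42.9, -14.4). RV ⟂ VQ; with |VQ| = 21.6 on the right of RV, Q = V + 21.6·(-0.0454, -0.999) = (41.9, -35.9). Then |GQ| = |Q − G| = 55.2.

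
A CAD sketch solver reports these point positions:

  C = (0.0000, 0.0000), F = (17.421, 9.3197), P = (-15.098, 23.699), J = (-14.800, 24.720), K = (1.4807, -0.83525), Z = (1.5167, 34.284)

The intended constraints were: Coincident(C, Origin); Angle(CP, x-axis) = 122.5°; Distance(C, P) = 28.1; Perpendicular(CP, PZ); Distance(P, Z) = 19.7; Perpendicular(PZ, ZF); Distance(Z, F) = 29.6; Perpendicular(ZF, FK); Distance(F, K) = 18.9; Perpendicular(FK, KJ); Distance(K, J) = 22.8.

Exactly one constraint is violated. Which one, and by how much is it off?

Distance(K, J) = 22.8 — off by 7.50.

C = (0.00, 0.00) ✓; CP at 122.5° ✓; |CP| = 28.10 ✓; ∠(CP, PZ) = 90.00° ✓; |PZ| = 19.70 ✓; ∠(PZ, ZF) = 90.00° ✓; |ZF| = 29.60 ✓; ∠(ZF, FK) = 90.00° ✓; |FK| = 18.90 ✓; ∠(FK, KJ) = 90.00° ✓; |KJ| = 30.30 ✗.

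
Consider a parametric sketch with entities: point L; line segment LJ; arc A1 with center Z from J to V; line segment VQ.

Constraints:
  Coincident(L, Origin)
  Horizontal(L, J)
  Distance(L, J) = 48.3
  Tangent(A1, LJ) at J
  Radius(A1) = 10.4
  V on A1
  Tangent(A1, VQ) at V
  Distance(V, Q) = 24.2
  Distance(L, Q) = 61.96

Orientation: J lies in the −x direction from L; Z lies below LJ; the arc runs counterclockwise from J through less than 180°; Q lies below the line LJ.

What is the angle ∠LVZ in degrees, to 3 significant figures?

6.25°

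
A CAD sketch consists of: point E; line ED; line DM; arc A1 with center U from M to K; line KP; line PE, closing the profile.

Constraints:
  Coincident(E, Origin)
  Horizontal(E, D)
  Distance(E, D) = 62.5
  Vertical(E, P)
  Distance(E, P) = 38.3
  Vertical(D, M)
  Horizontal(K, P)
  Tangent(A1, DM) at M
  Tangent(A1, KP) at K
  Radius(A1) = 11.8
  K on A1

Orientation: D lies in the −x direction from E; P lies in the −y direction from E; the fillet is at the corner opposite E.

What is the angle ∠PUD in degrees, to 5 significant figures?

127.10°

EP is vertical with |EP| = 38.3 and P on the −y side, so P = (0.0000, -38.300). The virtual corner opposite E is at (-62.500, -38.300). A1 meets DM tangentially, so UM is at right angles to DM and since A1 is tangent to KP there, UK ⟂ KP, with radius 11.8, so the center U sits 11.8 in from both sides at U = (-50.700, -26.500). Then cos ∠PUD = UP·UD / (|UP||UD|), giving 127.10°.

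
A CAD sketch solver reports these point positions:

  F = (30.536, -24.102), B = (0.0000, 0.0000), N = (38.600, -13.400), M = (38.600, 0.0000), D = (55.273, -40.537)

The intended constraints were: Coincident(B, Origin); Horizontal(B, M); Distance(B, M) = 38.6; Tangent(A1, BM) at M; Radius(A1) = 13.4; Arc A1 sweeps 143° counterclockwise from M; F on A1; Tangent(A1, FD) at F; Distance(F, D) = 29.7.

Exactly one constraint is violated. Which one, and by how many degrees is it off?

Tangent(A1, FD) at F — off by 3.40°.

B = (0.00, 0.00) ✓; B.y = 0.00, M.y = 0.00 ✓; |BM| = 38.60 ✓; ∠(NM, MB) = 90.00° ✓; |NM| = 13.40 ✓; bearing(N→F) − bearing(N→M) = 143.0° ✓; |NF| = 13.40 ✓; ∠(NF, FD) = 86.60° ✗; |FD| = 29.70 ✓.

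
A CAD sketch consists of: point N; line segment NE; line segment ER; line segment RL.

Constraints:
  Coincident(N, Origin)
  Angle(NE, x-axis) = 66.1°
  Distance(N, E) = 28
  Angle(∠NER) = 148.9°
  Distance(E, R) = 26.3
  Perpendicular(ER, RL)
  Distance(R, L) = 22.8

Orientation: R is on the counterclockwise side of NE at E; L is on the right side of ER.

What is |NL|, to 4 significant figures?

62.58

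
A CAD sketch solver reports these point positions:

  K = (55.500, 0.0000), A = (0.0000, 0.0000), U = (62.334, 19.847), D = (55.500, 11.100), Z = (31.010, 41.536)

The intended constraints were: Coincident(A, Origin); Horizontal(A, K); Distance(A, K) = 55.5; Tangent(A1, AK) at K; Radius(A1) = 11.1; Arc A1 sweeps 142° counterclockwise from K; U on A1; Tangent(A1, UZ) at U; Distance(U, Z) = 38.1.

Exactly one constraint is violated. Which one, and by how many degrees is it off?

Tangent(A1, UZ) at U — off by 3.30°.

A = (0.00, 0.00) ✓; A.y = 0.00, K.y = 0.00 ✓; |AK| = 55.50 ✓; ∠(DK, KA) = 90.00° ✓; |DK| = 11.10 ✓; bearing(D→U) − bearing(D→K) = 142.0° ✓; |DU| = 11.10 ✓; ∠(DU, UZ) = 86.70° ✗; |UZ| = 38.10 ✓.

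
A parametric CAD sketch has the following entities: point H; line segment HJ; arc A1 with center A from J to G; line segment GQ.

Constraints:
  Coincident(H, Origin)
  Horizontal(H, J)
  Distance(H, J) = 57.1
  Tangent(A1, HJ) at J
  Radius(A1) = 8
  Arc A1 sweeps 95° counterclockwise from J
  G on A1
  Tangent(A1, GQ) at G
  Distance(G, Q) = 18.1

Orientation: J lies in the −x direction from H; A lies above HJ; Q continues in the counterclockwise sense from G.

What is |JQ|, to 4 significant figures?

27.48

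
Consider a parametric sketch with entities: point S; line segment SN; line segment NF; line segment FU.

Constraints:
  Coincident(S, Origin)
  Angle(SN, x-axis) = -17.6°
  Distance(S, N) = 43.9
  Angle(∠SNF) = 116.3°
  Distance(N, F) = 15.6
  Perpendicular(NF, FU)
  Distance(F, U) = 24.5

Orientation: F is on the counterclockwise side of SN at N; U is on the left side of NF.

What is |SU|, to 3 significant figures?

38.1

S is at the origin; SN runs at -17.6° with length 43.9, so N = 43.9·(cos -17.6°, sin -17.6°) = (41.8, -13.3). ∠SNF = 116.3°, so NF runs at -17.6° + (180° − 116.3°) = 46.1° from the x-axis; with |NF| = 15.6, F = N + 15.6·(cos 46.1°, sin 46.1°) = (52.7, -2.03). The perpendicularity gives FU at right angles to NF; with |FU| = 24.5 on the left of NF, U = F + 24.5·(-0.721, 0.693) = (35.0, 15.0). Then |SU| = |U − S| = 38.1.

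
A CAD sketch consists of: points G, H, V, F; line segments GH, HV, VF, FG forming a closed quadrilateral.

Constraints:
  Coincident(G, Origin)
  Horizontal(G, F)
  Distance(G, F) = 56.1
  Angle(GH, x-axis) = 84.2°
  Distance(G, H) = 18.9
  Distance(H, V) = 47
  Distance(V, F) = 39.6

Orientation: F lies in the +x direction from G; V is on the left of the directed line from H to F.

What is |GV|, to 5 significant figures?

58.742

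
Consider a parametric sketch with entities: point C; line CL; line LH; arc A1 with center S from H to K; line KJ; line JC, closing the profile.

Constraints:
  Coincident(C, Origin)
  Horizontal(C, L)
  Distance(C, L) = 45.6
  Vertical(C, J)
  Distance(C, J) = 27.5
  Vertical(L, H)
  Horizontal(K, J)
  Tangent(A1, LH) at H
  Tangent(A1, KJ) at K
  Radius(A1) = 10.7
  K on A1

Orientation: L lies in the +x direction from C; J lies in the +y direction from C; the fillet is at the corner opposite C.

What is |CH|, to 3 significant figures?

48.6

The virtual corner opposite C is at (45.6, 27.5). The tangent condition forces SH to be normal to LH and A1 meets KJ tangentially, so SK is at right angles to KJ, with radius 10.7, so the center S sits 10.7 in from both sides at S = (34.9, 16.8). That places the tangent points at H = (45.6, 16.8) on LH and K = (34.9, 27.5) on KJ. Then |CH| = |H − C| = 48.6.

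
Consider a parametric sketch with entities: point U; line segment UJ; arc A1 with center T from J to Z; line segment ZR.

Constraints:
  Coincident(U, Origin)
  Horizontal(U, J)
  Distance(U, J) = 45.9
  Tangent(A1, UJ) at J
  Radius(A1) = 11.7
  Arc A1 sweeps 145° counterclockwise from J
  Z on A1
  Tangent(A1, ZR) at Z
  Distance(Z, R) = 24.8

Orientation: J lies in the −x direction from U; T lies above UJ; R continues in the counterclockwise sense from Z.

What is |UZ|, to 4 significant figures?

44.60

U is at the origin; UJ is horizontal with |UJ| = 45.9 and J on the −x side, so J = (-45.90, 0.000). A1 meets UJ tangentially, so TJ is at right angles to UJ, so T = J + (0, 11.7) = (-45.90, 11.70). On A1, J sits at bearing -90° from T; a 145° counterclockwise sweep puts Z at bearing 55°, so Z = T + 11.7·(cos 55°, sin 55°) = (-39.19, 21.28). Then |UZ| = |Z − U| = 44.60.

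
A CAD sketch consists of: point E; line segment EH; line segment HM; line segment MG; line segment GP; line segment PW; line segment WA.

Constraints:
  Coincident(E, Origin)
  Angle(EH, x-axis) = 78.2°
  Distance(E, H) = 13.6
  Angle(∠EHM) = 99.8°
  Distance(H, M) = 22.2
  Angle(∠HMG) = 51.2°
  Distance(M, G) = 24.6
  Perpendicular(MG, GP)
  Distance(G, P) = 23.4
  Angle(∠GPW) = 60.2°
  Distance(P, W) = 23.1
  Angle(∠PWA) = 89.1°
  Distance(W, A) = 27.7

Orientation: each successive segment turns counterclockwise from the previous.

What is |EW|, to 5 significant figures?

21.285

MG is perpendicular to GP, so GP runs at 17.200°; with |GP| = 23.4, P = (11.768, 4.9047). ∠GPW = 60.2° gives PW at 137.00° from the x-axis; with |PW| = 23.1, W = (-5.1262, 20.659). Then |EW| = |W − E| = 21.285.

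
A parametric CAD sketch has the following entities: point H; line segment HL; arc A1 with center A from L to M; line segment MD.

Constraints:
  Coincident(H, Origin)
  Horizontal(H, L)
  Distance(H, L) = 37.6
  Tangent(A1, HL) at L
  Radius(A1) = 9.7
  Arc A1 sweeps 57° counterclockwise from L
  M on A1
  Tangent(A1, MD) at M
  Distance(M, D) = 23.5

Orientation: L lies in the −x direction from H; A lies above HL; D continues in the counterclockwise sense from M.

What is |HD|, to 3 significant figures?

29.3

H is at the origin; HL is horizontal with |HL| = 37.6 and L on the −x side, so L = (-37.6, 0.00). The tangent condition forces AL to be normal to HL, so A = L + (0, 9.7) = (-37.6, 9.70). On A1, L sits at bearing -90° from A; a 57° counterclockwise sweep puts M at bearing -33°, so M = A + 9.7·(cos -33°, sin -33°) = (-29.5, 4.42). A1 meets MD tangentially, so AM is at right angles to MD, so MD runs along (−sin -33°, cos -33°); with |MD| = 23.5, D = (-16.7, 24.1). Then |HD| = |D − H| = 29.3.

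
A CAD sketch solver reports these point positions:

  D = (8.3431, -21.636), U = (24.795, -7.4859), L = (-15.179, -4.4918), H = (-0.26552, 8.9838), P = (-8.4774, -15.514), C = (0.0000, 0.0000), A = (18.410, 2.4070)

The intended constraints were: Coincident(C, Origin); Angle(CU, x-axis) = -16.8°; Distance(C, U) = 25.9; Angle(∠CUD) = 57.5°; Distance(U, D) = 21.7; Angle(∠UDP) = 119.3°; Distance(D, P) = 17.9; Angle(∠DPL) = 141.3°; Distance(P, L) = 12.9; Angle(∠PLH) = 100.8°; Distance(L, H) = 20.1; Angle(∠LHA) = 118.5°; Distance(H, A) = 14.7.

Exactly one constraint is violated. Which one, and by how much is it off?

Distance(H, A) = 14.7 — off by 5.10.

C = (0.00, 0.00) ✓; CU at -16.80° ✓; |CU| = 25.90 ✓; ∠CUD = 57.50° ✓; |UD| = 21.70 ✓; ∠UDP = 119.3° ✓; |DP| = 17.90 ✓; ∠DPL = 141.3° ✓; |PL| = 12.90 ✓; ∠PLH = 100.8° ✓; |LH| = 20.10 ✓; ∠LHA = 118.5° ✓; |HA| = 19.80 ✗.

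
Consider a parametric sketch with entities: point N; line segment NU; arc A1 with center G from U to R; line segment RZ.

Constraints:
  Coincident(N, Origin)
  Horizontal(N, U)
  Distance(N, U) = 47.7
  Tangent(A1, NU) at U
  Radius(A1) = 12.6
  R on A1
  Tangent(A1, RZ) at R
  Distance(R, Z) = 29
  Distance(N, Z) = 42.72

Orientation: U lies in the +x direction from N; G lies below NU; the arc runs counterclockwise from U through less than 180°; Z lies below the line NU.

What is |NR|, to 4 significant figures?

36.88

N is at the origin; N and U share the same y with |NU| = 47.7 and U on the +x side, so U = (47.70, 0.000). The tangent condition forces GU to be normal to NU, so G = U + (0, -12.6) = (47.70, -12.60). Since GR ⟂ RZ (tangency), |GZ| = √(12.6² + 29.0²) = 31.62 regardless of where R sits on A1. So Z lies on both circle(N, 42.72) and circle(G, 31.62); the below-NU intersection is Z = (25.02, -34.63). R is the foot of the tangent from Z: R = (36.05, -7.808).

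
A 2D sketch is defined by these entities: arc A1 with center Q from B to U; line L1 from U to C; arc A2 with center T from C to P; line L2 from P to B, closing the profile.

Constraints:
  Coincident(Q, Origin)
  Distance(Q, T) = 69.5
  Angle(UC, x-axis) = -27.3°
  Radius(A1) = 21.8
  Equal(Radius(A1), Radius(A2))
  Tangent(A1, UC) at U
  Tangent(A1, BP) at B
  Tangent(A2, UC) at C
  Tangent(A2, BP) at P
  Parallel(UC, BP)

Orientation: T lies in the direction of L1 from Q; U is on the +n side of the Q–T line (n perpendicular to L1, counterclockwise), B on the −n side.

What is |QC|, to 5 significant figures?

72.839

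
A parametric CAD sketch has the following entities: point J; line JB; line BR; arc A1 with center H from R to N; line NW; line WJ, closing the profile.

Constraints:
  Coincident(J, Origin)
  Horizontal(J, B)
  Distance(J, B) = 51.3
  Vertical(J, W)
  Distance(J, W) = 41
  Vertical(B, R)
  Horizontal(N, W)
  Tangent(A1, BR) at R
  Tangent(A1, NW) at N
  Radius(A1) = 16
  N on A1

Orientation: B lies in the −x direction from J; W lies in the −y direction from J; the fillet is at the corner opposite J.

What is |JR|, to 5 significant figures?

57.067

The virtual corner opposite J is at (-51.300, -41.000). Since A1 is tangent to BR there, HR ⟂ BR and tangency of A1 to NW means the radius HN is perpendicular to NW, with radius 16.0, so the center H sits 16.0 in from both sides at H = (-35.300, -25.000). That places the tangent points at R = (-51.300, -25.000) on BR and N = (-35.300, -41.000) on NW. Then |JR| = |R − J| = 57.067.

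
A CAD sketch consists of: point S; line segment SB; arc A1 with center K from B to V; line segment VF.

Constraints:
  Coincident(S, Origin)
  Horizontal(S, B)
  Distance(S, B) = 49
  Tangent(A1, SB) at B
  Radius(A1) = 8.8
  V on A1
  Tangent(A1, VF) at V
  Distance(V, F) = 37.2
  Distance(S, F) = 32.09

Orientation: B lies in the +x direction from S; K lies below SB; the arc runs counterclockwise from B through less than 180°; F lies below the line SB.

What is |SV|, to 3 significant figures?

43.0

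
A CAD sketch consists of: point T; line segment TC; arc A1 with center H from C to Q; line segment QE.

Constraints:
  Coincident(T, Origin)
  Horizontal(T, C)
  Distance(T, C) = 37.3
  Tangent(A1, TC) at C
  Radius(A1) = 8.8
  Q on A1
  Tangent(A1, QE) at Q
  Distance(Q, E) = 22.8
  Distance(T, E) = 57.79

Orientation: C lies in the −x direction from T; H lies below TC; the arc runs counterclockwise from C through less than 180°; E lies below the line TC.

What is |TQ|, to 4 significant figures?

46.61

T is at the origin; TC is horizontal with |TC| = 37.3 and C on the −x side, so C = (-37.30, 0.000). The tangent condition forces HC to be normal to TC, so H = C + (0, -8.8) = (-37.30, -8.800). Since HQ ⟂ QE (tangency), |HE| = √(8.8² + 22.8²) = 24.44 regardless of where Q sits on A1. So E lies on both circle(T, 57.79) and circle(H, 24.44); the below-TC intersection is E = (-49.36, -30.06). Q is the foot of the tangent from E: Q = (-46.00, -7.505).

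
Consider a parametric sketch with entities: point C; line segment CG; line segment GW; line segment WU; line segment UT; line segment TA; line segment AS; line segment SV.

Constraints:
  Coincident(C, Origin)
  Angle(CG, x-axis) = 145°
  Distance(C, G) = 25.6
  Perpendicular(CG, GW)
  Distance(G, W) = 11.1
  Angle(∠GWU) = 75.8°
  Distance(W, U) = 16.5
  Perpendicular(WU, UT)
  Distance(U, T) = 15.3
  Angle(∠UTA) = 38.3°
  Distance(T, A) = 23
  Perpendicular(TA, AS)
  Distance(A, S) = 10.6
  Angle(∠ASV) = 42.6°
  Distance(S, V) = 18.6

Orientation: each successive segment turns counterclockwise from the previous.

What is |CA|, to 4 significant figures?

26.31

C is at the origin; CG runs at 145.0° with length 25.6, so G = (-20.97, 14.68). The perpendicularity gives GW at right angles to CG, so GW runs at -125.0°; with |GW| = 11.1, W = (-27.34, 5.591). ∠GWU = 75.8° gives WU at -20.80° from the x-axis; with |WU| = 16.5, U = (-11.91, -0.2683). WU is perpendicular to UT, so UT runs at 69.20°; with |UT| = 15.3, T = (-6.479, 14.03). ∠UTA = 38.3° gives TA at -149.1° from the x-axis; with |TA| = 23.0, A = (-26.21, 2.223). Then |CA| = |A − C| = 26.31.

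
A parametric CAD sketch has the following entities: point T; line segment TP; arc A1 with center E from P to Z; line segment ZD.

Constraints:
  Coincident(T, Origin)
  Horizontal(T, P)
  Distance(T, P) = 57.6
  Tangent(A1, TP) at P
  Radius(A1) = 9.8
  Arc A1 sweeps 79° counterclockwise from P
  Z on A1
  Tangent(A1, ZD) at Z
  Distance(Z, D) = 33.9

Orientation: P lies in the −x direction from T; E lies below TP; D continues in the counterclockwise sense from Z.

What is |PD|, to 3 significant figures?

44.2

On A1, P sits at bearing 90° from E; a 79° counterclockwise sweep puts Z at bearing 169°, so Z = E + 9.8·(cos 169°, sin 169°) = (-67.2, -7.93). Since A1 is tangent to ZD there, EZ ⟂ ZD, so ZD runs along (−sin 169°, cos 169°); with |ZD| = 33.9, D = (-73.7, -41.2). Then |PD| = |D − P| = 44.2.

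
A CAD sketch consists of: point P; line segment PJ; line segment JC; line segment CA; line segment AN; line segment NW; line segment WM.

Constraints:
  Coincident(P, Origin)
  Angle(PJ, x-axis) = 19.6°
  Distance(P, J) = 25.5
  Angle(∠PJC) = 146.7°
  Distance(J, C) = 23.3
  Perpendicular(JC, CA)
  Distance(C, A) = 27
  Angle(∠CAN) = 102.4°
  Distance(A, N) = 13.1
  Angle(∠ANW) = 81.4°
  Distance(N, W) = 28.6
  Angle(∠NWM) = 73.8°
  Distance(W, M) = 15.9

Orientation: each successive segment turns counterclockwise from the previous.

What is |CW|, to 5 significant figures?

14.745

P is at the origin; PJ runs at 19.6° with length 25.5, so J = (24.022, 8.5540). ∠PJC = 146.7° gives JC at 52.900° from the x-axis; with |JC| = 23.3, C = (38.077, 27.138). JC ⟂ CA, so CA runs at 142.90°; with |CA| = 27.0, A = (16.542, 43.424). ∠CAN = 102.4° gives AN at -139.50° from the x-axis; with |AN| = 13.1, N = (6.5811, 34.917). ∠ANW = 81.4° gives NW at -40.900° from the x-axis; with |NW| = 28.6, W = (28.199, 16.191). Then |CW| = |W − C| = 14.745.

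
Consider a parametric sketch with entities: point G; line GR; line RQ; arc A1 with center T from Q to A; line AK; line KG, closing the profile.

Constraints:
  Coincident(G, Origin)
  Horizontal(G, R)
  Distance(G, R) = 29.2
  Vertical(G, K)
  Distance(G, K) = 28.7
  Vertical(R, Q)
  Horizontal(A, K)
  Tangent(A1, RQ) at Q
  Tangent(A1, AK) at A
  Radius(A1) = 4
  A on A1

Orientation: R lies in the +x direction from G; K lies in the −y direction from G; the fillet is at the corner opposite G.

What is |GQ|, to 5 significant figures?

38.246

G is at the origin; G and R share the same y with |GR| = 29.2 and R on the +x side, so R = (29.200, 0.0000). GK is vertical with |GK| = 28.7 and K on the −y side, so K = (0.0000, -28.700). The virtual corner opposite G is at (29.200, -28.700). The tangent condition forces TQ to be normal to RQ and tangency of A1 to AK means the radius TA is perpendicular to AK, with radius 4.0, so the center T sits 4.0 in from both sides at T = (25.200, -24.700). That places the tangent points at Q = (29.200, -24.700) on RQ and A = (25.200, -28.700) on AK. Then |GQ| = |Q − G| = 38.246.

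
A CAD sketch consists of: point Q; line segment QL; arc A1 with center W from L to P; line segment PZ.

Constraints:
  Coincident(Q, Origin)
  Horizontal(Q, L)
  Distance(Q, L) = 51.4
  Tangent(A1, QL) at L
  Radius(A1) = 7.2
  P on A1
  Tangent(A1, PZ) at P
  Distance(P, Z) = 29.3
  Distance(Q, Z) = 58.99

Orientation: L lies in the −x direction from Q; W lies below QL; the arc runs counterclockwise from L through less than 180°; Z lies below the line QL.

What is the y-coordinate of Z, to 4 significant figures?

-36.89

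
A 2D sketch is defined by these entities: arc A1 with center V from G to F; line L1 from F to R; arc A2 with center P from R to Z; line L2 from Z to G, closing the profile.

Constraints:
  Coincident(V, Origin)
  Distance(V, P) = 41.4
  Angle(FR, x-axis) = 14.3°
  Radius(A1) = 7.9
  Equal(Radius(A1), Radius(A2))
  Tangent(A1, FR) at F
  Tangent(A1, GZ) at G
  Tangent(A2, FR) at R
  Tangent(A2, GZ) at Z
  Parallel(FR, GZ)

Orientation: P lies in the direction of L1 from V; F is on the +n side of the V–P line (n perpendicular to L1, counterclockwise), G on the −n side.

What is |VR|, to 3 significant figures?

42.1

Tangency of A1 to both parallel lines with radius 7.9 puts F and G at V ± 7.9·n: F = (-1.95, 7.66), G = (1.95, -7.66). Equal radii place R and Z the same way about P: R = P + 7.9·n = (38.2, 17.9), Z = P − 7.9·n = (42.1, 2.57). Then |VR| = |R − V| = 42.1.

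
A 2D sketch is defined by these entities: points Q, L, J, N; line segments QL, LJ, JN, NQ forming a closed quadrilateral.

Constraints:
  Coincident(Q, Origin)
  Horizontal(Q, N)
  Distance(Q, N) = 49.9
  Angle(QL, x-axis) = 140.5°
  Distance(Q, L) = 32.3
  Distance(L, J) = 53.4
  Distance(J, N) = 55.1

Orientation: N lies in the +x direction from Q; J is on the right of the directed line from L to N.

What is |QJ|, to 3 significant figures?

26.0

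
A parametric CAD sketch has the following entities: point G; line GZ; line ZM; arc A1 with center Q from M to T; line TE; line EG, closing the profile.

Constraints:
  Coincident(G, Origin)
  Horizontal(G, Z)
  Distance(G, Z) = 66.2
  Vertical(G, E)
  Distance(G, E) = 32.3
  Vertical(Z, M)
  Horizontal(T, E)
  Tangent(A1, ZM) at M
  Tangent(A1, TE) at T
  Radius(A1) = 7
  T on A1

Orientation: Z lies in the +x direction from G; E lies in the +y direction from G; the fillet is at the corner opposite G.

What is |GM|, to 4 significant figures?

70.87

G is at the origin; G and Z share the same y with |GZ| = 66.2 and Z on the +x side, so Z = (66.20, 0.000). G and E share the same x with |GE| = 32.3 and E on the +y side, so E = (0.000, 32.30). The virtual corner opposite G is at (66.20, 32.30). Tangency of A1 to ZM means the radius QM is perpendicular to ZM and A1 meets TE tangentially, so QT is at right angles to TE, with radius 7.0, so the center Q sits 7.0 in from both sides at Q = (59.20, 25.30). That places the tangent points at M = (66.20, 25.30) on ZM and T = (59.20, 32.30) on TE. Then |GM| = |M − G| = 70.87.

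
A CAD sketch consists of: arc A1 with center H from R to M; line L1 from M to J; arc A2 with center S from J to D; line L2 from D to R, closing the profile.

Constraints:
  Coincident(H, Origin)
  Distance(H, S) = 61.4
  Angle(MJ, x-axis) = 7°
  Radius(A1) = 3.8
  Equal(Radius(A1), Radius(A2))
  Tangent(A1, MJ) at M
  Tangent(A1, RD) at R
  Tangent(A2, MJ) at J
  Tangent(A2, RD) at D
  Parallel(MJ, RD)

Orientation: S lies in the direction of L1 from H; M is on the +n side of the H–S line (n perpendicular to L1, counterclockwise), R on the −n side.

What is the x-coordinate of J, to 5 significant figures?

60.479

Tangency of A1 to both parallel lines with radius 3.8 puts M and R at H ± 3.8·n: M = (-0.46310, 3.7717), R = (0.46310, -3.7717). Equal radii place J and D the same way about S: J = S + 3.8·n = (60.479, 11.254), D = S − 3.8·n = (61.405, 3.7111). So J.x = 60.479.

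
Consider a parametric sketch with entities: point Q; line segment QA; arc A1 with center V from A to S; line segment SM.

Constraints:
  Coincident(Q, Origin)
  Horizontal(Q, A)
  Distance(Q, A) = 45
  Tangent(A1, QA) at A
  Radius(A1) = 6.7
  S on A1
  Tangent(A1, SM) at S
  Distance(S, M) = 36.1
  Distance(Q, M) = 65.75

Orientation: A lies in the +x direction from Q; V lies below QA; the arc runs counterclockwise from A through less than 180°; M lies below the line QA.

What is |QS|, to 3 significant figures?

39.6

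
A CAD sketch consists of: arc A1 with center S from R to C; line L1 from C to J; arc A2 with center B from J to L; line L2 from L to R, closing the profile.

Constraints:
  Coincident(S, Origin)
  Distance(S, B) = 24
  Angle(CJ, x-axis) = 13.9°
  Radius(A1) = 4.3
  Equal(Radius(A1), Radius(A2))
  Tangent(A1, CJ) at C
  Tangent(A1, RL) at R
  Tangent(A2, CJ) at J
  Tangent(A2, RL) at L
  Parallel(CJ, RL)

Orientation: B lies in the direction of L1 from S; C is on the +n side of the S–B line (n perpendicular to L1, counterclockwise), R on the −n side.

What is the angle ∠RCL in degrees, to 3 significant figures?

70.3°

Tangency of A1 to both parallel lines with radius 4.3 puts C and R at S ± 4.3·n: C = (-1.03, 4.17), R = (1.03, -4.17). Equal radii place J and L the same way about B: J = B + 4.3·n = (22.3, 9.94), L = B − 4.3·n = (24.3, 1.59). Then cos ∠RCL = CR·CL / (|CR||CL|), giving 70.3°.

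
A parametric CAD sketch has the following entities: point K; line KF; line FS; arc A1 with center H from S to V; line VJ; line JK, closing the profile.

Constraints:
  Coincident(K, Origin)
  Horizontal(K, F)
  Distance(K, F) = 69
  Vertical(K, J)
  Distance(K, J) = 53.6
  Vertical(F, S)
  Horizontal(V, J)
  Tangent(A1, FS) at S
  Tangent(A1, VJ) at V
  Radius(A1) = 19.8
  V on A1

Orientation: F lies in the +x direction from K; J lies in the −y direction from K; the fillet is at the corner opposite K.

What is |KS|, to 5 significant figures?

76.834

The virtual corner opposite K is at (69.000, -53.600). Since A1 is tangent to FS there, HS ⟂ FS and since A1 is tangent to VJ there, HV ⟂ VJ, with radius 19.8, so the center H sits 19.8 in from both sides at H = (49.200, -33.800). That places the tangent points at S = (69.000, -33.800) on FS and V = (49.200, -53.600) on VJ. Then |KS| = |S − K| = 76.834.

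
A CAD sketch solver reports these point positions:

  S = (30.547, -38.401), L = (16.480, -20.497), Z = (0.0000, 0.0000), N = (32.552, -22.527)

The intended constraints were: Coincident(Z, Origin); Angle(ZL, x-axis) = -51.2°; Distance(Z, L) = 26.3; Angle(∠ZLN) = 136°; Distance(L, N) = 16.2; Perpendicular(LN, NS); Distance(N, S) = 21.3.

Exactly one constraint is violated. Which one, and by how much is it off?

Distance(N, S) = 21.3 — off by 5.30.

Z = (0.00, 0.00) ✓; ZL at -51.20° ✓; |ZL| = 26.30 ✓; ∠ZLN = 136.0° ✓; |LN| = 16.20 ✓; ∠(LN, NS) = 90.00° ✓; |NS| = 16.00 ✗.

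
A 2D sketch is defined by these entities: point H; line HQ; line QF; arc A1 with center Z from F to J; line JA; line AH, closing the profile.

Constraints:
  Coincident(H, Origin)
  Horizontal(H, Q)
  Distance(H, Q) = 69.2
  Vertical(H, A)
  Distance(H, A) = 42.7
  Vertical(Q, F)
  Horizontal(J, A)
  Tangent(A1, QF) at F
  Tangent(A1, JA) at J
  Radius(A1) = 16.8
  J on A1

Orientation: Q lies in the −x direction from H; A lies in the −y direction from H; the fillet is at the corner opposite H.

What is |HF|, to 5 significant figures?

73.888

The virtual corner opposite H is at (-69.200, -42.700). Since A1 is tangent to QF there, ZF ⟂ QF and tangency of A1 to JA means the radius ZJ is perpendicular to JA, with radius 16.8, so the center Z sits 16.8 in from both sides at Z = (-52.400, -25.900). That places the tangent points at F = (-69.200, -25.900) on QF and J = (-52.400, -42.700) on JA. Then |HF| = |F − H| = 73.888.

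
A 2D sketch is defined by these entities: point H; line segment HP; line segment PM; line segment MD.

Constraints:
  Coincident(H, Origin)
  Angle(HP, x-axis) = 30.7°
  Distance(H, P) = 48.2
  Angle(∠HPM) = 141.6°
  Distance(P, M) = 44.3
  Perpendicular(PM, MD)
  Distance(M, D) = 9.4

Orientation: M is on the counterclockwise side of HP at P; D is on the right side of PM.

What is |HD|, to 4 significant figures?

91.01

H is at the origin; HP runs at 30.7° with length 48.2, so P = 48.2·(cos 30.7°, sin 30.7°) = (41.44, 24.61). ∠HPM = 141.6°, so PM runs at 30.7° + (180° − 141.6°) = 69.10° from the x-axis; with |PM| = 44.3, M = P + 44.3·(cos 69.10°, sin 69.10°) = (57.25, 65.99). PM ⟂ MD; with |MD| = 9.4 on the right of PM, D = M + 9.4·(0.9342, -0.3567) = (66.03, 62.64). Then |HD| = |D − H| = 91.01.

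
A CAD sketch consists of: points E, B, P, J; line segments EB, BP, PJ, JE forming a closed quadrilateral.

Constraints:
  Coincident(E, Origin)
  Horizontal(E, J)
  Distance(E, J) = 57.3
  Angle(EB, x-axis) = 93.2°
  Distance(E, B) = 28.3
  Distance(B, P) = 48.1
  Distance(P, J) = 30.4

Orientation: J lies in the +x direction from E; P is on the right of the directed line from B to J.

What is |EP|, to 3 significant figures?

29.9

Checks: |BP| = 48.10 ✓; |PJ| = 30.40 ✓.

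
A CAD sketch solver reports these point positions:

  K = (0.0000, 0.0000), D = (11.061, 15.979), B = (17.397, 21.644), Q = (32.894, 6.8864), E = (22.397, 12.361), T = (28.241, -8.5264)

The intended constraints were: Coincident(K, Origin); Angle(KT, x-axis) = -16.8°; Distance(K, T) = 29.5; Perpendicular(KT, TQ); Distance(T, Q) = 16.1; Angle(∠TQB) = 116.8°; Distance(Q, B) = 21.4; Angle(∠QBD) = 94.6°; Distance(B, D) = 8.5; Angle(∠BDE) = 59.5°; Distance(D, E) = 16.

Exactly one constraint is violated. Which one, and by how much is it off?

Distance(D, E) = 16 — off by 4.10.

K = (0.00, 0.00) ✓; KT at -16.80° ✓; |KT| = 29.50 ✓; ∠(KT, TQ) = 90.00° ✓; |TQ| = 16.10 ✓; ∠TQB = 116.8° ✓; |QB| = 21.40 ✓; ∠QBD = 94.60° ✓; |BD| = 8.499 ✓; ∠BDE = 59.50° ✓; |DE| = 11.90 ✗.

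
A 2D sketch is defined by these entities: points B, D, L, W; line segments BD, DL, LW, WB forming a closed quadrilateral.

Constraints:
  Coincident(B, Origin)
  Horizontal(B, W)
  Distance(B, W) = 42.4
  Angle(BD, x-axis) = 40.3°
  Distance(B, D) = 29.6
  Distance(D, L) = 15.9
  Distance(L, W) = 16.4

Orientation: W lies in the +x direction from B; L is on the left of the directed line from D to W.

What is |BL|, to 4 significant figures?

41.28

Checks: |DL| = 15.90 ✓; |LW| = 16.40 ✓.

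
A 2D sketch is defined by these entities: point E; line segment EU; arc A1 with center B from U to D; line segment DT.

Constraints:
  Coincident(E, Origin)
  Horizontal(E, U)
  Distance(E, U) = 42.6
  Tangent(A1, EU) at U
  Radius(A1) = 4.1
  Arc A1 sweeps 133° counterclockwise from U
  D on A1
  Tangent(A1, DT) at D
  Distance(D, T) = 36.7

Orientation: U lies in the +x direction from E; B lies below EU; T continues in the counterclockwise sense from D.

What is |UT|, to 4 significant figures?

40.29

E is at the origin; E and U share the same y with |EU| = 42.6 and U on the +x side, so U = (42.60, 0.000). Tangency of A1 to EU means the radius BU is perpendicular to EU, so B = U + (0, -4.1) = (42.60, -4.100). On A1, U sits at bearing 90° from B; a 133° counterclockwise sweep puts D at bearing 223°, so D = B + 4.1·(cos 223°, sin 223°) = (39.60, -6.896). A1 meets DT tangentially, so BD is at right angles to DT, so DT runs along (−sin 223°, cos 223°); with |DT| = 36.7, T = (64.63, -33.74). Then |UT| = |T − U| = 40.29.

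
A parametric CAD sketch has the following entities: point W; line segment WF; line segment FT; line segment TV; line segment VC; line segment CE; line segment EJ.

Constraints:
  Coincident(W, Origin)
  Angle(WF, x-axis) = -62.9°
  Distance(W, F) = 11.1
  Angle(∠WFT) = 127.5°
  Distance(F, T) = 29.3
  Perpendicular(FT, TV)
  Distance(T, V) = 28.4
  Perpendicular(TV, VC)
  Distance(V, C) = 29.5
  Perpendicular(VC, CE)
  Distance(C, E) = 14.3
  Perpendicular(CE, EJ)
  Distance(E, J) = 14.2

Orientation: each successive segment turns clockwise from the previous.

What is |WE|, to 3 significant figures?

8.43

W is at the origin; WF runs at -62.9° with length 11.1, so F = (5.06, -9.88). ∠WFT = 127.5° gives FT at -115° from the x-axis; with |FT| = 29.3, T = (-7.51, -36.3). FT is perpendicular to TV, so TV runs at 155°; with |TV| = 28.4, V = (-33.2, -24.2). The perpendicularity gives VC at right angles to TV, so VC runs at 64.6°; with |VC| = 29.5, C = (-20.5, 2.48). VC ⟂ CE, so CE runs at -25.4°; with |CE| = 14.3, E = (-7.59, -3.65). Then |WE| = |E − W| = 8.43.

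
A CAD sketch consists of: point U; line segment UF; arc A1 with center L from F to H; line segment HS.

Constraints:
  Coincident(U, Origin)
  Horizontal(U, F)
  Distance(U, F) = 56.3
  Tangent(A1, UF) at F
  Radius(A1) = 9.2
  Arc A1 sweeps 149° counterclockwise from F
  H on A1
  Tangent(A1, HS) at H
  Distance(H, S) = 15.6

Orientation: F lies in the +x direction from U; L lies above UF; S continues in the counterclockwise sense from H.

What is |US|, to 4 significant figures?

53.88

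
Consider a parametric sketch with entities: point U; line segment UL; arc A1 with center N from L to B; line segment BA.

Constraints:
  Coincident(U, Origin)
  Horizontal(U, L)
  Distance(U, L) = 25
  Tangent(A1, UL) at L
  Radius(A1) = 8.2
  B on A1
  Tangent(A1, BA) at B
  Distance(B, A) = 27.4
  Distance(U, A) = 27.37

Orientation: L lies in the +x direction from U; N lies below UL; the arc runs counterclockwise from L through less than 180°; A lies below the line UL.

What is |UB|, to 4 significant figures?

18.45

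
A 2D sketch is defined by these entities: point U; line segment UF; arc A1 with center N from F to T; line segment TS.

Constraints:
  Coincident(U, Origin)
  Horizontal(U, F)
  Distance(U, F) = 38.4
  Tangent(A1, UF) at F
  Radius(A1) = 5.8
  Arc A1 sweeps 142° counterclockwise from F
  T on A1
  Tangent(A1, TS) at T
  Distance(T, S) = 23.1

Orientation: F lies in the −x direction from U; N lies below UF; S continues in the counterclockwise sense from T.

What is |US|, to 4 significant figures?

34.20

On A1, F sits at bearing 90° from N; a 142° counterclockwise sweep puts T at bearing 232°, so T = N + 5.8·(cos 232°, sin 232°) = (-41.97, -10.37). Tangency of A1 to TS means the radius NT is perpendicular to TS, so TS runs along (−sin 232°, cos 232°); with |TS| = 23.1, S = (-23.77, -24.59). Then |US| = |S − U| = 34.20.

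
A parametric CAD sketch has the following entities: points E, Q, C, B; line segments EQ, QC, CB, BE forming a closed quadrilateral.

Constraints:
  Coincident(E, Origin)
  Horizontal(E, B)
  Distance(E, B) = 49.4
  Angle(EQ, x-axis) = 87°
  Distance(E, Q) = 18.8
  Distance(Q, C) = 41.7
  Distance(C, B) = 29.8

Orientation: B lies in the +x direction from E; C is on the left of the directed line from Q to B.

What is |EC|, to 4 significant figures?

50.46

E is at the origin; EB is horizontal with |EB| = 49.4 and B in +x, so B = (49.4, 0). EQ runs at 87.0° with |EQ| = 18.8, so Q = (0.9839, 18.77). C is determined by |QC| = 41.7 and |CB| = 29.8 together: it lies at the intersection of circle(Q, 41.7) and circle(B, 29.8). With |QB| = 51.93, the foot of the radical line on QB is 34.16 from Q and the perpendicular offset is √(41.7² − 34.16²) = 23.92. Taking the left-of-QB solution: C = (41.48, 28.73).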